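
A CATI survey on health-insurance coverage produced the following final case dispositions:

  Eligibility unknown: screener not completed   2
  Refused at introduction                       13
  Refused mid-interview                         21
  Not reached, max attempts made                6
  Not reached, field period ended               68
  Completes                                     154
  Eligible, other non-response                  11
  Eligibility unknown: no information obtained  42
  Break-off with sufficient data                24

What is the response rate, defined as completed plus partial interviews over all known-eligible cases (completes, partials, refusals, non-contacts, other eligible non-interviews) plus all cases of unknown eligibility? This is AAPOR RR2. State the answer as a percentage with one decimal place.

Declined to participate = 13 + 21 = 34
No contact after all attempts = 68 + 6 = 74
Unknown eligibility = 2 + 42 = 44
Numerator → 154 + 24 = 178
Base → 154 + 24 + 34 + 74 + 11 + 44 = 341
RR2 = 178 / 341 = 0.5220

52.2%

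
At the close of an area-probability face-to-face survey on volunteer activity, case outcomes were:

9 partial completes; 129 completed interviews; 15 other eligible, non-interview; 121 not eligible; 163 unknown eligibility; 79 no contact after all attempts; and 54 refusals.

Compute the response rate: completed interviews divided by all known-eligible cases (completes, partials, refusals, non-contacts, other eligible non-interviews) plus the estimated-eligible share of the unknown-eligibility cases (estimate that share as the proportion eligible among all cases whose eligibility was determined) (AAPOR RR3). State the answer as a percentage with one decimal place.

32.2%

Top: 129
Determined eligible: 129 + 9 + 54 + 79 + 15 = 286
e = 286 / (286 + 121) = 286 / 407 = 0.7027
Estimated eligible among unknowns: 0.7027 × 163 = 114.54
Base: 286 + 114.54 = 400.54
RR3 = 129 / 400.54 = 0.3221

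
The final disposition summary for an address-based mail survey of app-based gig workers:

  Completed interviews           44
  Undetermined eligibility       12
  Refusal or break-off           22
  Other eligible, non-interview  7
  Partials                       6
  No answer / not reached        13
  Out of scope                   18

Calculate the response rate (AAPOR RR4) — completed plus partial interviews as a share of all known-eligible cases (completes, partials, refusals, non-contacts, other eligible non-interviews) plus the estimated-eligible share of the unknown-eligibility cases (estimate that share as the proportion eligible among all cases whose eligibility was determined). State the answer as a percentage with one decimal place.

Top = 44 + 6 = 50
Known eligible = 44 + 6 + 22 + 13 + 7 = 92
e = 92 / (92 + 18) = 92 / 110 = 0.8364
Eligible share of unknowns = 0.8364 × 12 = 10.04
Denom = 92 + 10.04 = 102.04
RR4 = 50 / 102.04 = 0.4900

49.0%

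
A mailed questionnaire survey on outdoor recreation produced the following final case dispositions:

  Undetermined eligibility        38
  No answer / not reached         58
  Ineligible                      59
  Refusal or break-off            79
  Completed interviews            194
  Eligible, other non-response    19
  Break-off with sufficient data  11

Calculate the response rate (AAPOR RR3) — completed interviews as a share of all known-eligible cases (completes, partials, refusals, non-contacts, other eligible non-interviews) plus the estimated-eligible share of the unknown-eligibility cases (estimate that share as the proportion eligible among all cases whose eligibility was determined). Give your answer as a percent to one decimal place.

Num: 194
Known eligible: 194 + 11 + 79 + 58 + 19 = 361
e = 361 / (361 + 59) = 361 / 420 = 0.8595
e × U: 0.8595 × 38 = 32.66
Base: 361 + 32.66 = 393.66
RR3 = 194 / 393.66 = 0.4928

49.3%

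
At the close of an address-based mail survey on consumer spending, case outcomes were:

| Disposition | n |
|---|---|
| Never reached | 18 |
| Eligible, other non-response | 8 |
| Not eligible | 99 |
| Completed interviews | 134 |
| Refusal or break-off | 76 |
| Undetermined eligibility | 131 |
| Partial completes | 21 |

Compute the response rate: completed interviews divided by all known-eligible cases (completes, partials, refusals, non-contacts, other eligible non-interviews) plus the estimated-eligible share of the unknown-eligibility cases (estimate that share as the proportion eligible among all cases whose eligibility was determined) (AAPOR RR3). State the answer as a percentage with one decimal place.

Numerator → 134
Known eligible → 134 + 21 + 76 + 18 + 8 = 257
e = 257 / (257 + 99) = 257 / 356 = 0.7219
e × U → 0.7219 × 131 = 94.57
Denominator → 257 + 94.57 = 351.57
RR3 = 134 / 351.57 = 0.3811

38.1%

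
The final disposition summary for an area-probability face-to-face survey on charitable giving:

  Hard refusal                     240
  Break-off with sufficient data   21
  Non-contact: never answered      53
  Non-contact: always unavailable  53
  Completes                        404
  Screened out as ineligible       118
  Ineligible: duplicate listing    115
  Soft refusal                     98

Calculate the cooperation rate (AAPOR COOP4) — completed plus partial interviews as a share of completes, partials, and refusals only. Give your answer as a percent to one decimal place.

Refused = 240 + 98 = 338
No answer / not reached = 53 + 53 = 106
Ineligible = 118 + 115 = 233
Num = 404 + 21 = 425
Base = 404 + 21 + 338 = 763
COOP4 = 425 / 763 = 0.5570

55.7%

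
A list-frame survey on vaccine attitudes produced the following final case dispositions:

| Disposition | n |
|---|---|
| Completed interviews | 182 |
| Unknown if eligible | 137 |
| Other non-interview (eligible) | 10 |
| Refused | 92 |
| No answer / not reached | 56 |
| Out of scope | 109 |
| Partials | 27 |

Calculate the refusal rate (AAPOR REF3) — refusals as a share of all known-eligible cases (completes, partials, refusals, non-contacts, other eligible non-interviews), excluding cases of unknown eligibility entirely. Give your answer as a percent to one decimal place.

25.1%

Numerator → 92
Denominator → 182 + 27 + 92 + 56 + 10 = 367
REF3 = 92 / 367 = 0.2507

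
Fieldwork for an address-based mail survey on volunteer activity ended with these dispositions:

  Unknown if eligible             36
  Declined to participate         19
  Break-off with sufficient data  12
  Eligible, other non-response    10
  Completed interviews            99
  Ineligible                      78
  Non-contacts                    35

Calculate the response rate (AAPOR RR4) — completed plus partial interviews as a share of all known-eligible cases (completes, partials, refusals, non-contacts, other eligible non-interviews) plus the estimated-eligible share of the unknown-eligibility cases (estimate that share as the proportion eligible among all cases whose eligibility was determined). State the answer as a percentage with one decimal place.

Num → 99 + 12 = 111
Determined eligible → 99 + 12 + 19 + 35 + 10 = 175
e = 175 / (175 + 78) = 175 / 253 = 0.6917
Eligible share of unknowns → 0.6917 × 36 = 24.90
Denom → 175 + 24.90 = 199.90
RR4 = 111 / 199.90 = 0.5553

55.5%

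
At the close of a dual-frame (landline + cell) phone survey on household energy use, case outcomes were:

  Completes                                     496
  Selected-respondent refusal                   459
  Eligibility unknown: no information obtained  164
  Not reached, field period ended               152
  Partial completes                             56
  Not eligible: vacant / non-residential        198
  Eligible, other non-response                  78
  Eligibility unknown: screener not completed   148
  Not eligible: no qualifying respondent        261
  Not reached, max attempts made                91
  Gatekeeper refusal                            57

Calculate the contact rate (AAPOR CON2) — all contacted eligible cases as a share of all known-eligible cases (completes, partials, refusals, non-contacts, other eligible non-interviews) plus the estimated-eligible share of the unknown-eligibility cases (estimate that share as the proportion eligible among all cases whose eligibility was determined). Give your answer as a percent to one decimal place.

70.6%

Refusal or break-off = 57 + 459 = 516
No contact after all attempts = 152 + 91 = 243
Unknown if eligible = 148 + 164 = 312
Ineligible = 261 + 198 = 459
Num = 496 + 56 + 516 + 78 = 1146
Determined eligible = 496 + 56 + 516 + 243 + 78 = 1389
e = 1389 / (1389 + 459) = 1389 / 1848 = 0.7516
Eligible share of unknowns = 0.7516 × 312 = 234.50
Denominator = 1389 + 234.50 = 1623.50
CON2 = 1146 / 1623.50 = 0.7059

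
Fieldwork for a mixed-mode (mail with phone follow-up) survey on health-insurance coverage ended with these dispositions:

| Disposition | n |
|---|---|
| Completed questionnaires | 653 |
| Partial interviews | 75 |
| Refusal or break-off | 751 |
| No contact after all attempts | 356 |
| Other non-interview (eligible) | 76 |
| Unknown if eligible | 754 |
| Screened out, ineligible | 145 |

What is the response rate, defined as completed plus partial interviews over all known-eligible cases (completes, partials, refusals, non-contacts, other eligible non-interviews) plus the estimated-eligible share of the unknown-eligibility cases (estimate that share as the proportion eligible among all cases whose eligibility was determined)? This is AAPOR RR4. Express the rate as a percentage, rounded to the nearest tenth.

27.9%

Top = 653 + 75 = 728
Eligible (known) = 653 + 75 + 751 + 356 + 76 = 1911
e = 1911 / (1911 + 145) = 1911 / 2056 = 0.9295
Estimated eligible among unknowns = 0.9295 × 754 = 700.84
Denom = 1911 + 700.84 = 2611.84
RR4 = 728 / 2611.84 = 0.2787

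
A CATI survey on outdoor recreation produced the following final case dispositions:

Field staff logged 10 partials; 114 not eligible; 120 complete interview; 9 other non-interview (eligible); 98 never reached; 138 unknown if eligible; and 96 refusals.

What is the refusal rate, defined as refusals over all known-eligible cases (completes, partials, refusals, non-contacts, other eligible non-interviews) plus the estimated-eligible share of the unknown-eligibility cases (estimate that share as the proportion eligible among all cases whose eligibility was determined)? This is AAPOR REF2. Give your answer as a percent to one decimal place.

22.0%

Num: 96
Eligible (known): 120 + 10 + 96 + 98 + 9 = 333
e = 333 / (333 + 114) = 333 / 447 = 0.7450
Estimated eligible among unknowns: 0.7450 × 138 = 102.81
Base: 333 + 102.81 = 435.81
REF2 = 96 / 435.81 = 0.2203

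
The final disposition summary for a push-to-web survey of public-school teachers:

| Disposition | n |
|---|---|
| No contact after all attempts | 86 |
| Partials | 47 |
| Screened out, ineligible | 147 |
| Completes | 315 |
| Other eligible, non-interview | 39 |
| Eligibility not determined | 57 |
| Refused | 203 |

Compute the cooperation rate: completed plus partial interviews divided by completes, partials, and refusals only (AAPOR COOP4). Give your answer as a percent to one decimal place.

64.1%

Top → 315 + 47 = 362
Base → 315 + 47 + 203 = 565
COOP4 = 362 / 565 = 0.6407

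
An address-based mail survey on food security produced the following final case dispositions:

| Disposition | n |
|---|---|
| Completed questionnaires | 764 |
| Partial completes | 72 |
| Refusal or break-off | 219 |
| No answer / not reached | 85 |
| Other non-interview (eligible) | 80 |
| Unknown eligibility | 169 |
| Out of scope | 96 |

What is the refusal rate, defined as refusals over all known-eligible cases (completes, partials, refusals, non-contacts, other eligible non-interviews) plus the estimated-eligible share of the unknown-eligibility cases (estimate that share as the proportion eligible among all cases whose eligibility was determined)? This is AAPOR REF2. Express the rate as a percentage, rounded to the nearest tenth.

Num: 219
Known eligible: 764 + 72 + 219 + 85 + 80 = 1220
e = 1220 / (1220 + 96) = 1220 / 1316 = 0.9271
Estimated eligible among unknowns: 0.9271 × 169 = 156.68
Denom: 1220 + 156.68 = 1376.68
REF2 = 219 / 1376.68 = 0.1591

15.9%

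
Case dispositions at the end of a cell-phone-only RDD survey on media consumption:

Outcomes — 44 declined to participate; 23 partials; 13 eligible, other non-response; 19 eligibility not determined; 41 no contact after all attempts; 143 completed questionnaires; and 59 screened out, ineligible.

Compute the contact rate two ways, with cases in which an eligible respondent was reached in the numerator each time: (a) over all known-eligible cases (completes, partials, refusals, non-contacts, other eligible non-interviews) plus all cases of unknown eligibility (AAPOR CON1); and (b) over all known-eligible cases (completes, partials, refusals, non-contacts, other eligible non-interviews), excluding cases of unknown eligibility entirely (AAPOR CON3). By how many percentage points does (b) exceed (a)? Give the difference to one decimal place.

Top → 143 + 23 + 44 + 13 = 223
Base → 143 + 23 + 44 + 41 + 13 + 19 = 283
CON1 = 223 / 283 = 0.7880
Base → 143 + 23 + 44 + 41 + 13 = 264
CON3 = 223 / 264 = 0.8447
Difference = 84.47 − 78.80 = 5.67 percentage points

5.7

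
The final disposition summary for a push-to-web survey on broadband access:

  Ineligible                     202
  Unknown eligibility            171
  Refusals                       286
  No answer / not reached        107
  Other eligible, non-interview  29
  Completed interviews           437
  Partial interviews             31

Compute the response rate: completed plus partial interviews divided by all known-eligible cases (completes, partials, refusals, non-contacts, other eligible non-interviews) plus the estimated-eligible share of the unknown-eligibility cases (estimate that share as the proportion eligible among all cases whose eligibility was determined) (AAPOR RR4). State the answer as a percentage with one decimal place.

45.5%

Top: 437 + 31 = 468
Determined eligible: 437 + 31 + 286 + 107 + 29 = 890
e = 890 / (890 + 202) = 890 / 1092 = 0.8150
Estimated eligible among unknowns: 0.8150 × 171 = 139.36
Base: 890 + 139.36 = 1029.36
RR4 = 468 / 1029.36 = 0.4547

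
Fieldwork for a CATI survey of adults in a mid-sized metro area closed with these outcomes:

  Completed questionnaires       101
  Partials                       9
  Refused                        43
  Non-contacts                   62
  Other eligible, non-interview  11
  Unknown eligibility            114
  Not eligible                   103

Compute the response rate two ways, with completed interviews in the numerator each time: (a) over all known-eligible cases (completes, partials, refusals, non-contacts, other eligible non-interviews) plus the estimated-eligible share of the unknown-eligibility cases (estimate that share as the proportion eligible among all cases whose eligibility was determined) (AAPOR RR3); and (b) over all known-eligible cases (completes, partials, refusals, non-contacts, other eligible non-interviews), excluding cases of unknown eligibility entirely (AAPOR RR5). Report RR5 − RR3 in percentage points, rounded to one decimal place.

11.5

Top = 101
Eligible (known) = 101 + 9 + 43 + 62 + 11 = 226
e = 226 / (226 + 103) = 226 / 329 = 0.6869
e × U = 0.6869 × 114 = 78.31
Denominator = 226 + 78.31 = 304.31
RR3 = 101 / 304.31 = 0.3319
Denominator = 101 + 9 + 43 + 62 + 11 = 226
RR5 = 101 / 226 = 0.4469
Difference = 44.69 − 33.19 = 11.50 percentage points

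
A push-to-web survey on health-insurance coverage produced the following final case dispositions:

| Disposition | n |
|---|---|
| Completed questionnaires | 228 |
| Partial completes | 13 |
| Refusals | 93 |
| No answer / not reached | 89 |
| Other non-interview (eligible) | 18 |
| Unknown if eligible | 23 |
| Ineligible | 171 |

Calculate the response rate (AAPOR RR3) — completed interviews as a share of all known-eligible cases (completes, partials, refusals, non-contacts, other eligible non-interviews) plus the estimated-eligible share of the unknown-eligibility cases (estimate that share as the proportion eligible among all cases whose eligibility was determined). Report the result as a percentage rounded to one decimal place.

Num: 228
Eligible (known): 228 + 13 + 93 + 89 + 18 = 441
e = 441 / (441 + 171) = 441 / 612 = 0.7206
e × U: 0.7206 × 23 = 16.57
Base: 441 + 16.57 = 457.57
RR3 = 228 / 457.57 = 0.4983

49.8%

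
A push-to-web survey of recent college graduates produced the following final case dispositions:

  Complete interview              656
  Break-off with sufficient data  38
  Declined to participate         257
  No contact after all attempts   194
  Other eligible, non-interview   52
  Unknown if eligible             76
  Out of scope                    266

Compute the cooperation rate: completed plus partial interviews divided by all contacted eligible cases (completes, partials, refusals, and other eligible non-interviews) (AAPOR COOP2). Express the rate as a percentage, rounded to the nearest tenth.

Top → 656 + 38 = 694
Denom → 656 + 38 + 257 + 52 = 1003
COOP2 = 694 / 1003 = 0.6919

69.2%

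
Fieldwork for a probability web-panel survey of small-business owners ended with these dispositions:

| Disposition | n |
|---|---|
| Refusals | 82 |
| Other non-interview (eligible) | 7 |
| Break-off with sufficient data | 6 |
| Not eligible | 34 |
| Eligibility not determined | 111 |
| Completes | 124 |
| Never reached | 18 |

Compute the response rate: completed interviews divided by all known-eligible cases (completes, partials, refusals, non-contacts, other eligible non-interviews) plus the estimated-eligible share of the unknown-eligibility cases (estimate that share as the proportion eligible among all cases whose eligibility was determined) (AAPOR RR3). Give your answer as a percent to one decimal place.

37.1%

Num → 124
Eligible (known) → 124 + 6 + 82 + 18 + 7 = 237
e = 237 / (237 + 34) = 237 / 271 = 0.8745
e × U → 0.8745 × 111 = 97.07
Denom → 237 + 97.07 = 334.07
RR3 = 124 / 334.07 = 0.3712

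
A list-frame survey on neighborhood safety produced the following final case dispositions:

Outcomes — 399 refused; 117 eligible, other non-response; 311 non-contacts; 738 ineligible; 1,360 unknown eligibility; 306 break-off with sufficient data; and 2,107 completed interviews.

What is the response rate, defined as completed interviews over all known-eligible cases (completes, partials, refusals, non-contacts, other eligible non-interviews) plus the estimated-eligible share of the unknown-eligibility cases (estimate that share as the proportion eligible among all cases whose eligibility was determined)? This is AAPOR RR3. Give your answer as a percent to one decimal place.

Numerator = 2107
Determined eligible = 2107 + 306 + 399 + 311 + 117 = 3240
e = 3240 / (3240 + 738) = 3240 / 3978 = 0.8145
Eligible share of unknowns = 0.8145 × 1360 = 1107.72
Denom = 3240 + 1107.72 = 4347.72
RR3 = 2107 / 4347.72 = 0.4846

48.5%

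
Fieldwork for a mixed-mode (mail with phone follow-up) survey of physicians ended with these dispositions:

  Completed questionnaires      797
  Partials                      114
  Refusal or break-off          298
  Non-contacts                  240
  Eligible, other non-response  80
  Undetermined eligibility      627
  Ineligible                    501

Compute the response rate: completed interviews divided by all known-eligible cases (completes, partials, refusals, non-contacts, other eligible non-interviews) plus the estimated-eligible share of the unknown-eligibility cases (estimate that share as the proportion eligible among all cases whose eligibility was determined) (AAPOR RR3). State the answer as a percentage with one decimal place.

39.8%

Top → 797
Known eligible → 797 + 114 + 298 + 240 + 80 = 1529
e = 1529 / (1529 + 501) = 1529 / 2030 = 0.7532
Eligible share of unknowns → 0.7532 × 627 = 472.26
Denom → 1529 + 472.26 = 2001.26
RR3 = 797 / 2001.26 = 0.3982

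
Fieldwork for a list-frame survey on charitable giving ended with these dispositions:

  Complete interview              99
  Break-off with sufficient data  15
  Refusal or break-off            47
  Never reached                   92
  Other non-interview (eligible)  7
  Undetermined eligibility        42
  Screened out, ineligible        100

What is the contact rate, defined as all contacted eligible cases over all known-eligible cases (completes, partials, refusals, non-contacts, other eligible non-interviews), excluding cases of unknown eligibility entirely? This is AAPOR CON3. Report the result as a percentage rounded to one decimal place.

Numerator = 99 + 15 + 47 + 7 = 168
Denom = 99 + 15 + 47 + 92 + 7 = 260
CON3 = 168 / 260 = 0.6462

64.6%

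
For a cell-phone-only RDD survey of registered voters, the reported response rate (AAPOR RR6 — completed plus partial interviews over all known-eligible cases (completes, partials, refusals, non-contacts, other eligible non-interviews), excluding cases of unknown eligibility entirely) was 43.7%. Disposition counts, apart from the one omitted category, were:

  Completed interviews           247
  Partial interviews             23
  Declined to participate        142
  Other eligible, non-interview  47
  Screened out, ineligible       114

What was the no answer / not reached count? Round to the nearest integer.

159

Numerator → 247 + 23 = 270
RR6 = 270 / D = 0.437
D = 270 / 0.437 = 617.8
Rest of base = 459
no answer / not reached = 617.8 − 459 ≈ 159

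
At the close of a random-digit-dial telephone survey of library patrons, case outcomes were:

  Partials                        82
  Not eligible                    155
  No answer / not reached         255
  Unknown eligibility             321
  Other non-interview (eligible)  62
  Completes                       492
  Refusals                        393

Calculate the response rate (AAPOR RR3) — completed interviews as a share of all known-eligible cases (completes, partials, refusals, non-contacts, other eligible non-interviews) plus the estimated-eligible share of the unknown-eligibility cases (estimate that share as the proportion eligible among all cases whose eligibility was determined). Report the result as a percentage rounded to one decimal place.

Top = 492
Known eligible = 492 + 82 + 393 + 255 + 62 = 1284
e = 1284 / (1284 + 155) = 1284 / 1439 = 0.8923
Estimated eligible among unknowns = 0.8923 × 321 = 286.43
Base = 1284 + 286.43 = 1570.43
RR3 = 492 / 1570.43 = 0.3133

31.3%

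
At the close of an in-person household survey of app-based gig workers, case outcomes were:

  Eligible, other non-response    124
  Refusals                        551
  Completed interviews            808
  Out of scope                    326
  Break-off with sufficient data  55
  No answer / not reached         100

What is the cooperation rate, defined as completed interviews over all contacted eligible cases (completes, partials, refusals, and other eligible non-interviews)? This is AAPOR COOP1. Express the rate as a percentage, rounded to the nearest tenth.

52.5%

Numerator = 808
Base = 808 + 55 + 551 + 124 = 1538
COOP1 = 808 / 1538 = 0.5254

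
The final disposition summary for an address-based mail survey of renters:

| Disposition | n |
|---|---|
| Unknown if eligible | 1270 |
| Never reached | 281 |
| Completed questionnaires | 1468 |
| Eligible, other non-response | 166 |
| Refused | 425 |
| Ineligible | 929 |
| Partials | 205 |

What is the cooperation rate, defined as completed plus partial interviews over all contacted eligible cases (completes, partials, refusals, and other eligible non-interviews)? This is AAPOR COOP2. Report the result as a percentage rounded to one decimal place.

73.9%

Top → 1468 + 205 = 1673
Denom → 1468 + 205 + 425 + 166 = 2264
COOP2 = 1673 / 2264 = 0.7390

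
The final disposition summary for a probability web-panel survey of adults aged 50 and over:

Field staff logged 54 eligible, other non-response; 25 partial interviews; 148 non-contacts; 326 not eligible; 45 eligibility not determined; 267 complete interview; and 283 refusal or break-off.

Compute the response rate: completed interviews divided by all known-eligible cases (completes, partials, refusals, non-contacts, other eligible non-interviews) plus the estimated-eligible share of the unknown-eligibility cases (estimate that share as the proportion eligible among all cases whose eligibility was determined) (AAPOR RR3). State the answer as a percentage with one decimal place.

33.0%

Top: 267
Known eligible: 267 + 25 + 283 + 148 + 54 = 777
e = 777 / (777 + 326) = 777 / 1103 = 0.7044
e × U: 0.7044 × 45 = 31.70
Denominator: 777 + 31.70 = 808.70
RR3 = 267 / 808.70 = 0.3302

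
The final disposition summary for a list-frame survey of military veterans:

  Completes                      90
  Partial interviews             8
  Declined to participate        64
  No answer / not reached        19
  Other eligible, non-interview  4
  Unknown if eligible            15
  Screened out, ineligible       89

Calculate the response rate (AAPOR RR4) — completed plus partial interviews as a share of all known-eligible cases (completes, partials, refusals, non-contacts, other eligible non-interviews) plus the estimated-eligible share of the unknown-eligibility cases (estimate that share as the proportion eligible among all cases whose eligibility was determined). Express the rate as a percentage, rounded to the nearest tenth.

Num → 90 + 8 = 98
Known eligible → 90 + 8 + 64 + 19 + 4 = 185
e = 185 / (185 + 89) = 185 / 274 = 0.6752
Estimated eligible among unknowns → 0.6752 × 15 = 10.13
Denominator → 185 + 10.13 = 195.13
RR4 = 98 / 195.13 = 0.5022

50.2%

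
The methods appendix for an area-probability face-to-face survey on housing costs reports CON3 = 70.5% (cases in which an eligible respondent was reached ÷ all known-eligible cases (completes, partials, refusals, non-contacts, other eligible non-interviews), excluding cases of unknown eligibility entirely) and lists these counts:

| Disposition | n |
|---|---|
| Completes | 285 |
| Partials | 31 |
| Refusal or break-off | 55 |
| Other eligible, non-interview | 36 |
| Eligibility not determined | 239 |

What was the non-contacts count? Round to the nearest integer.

170

Num → 285 + 31 + 55 + 36 = 407
CON3 = 407 / D = 0.705
D = 407 / 0.705 = 577.3
Other denominator terms total 407
non-contacts = 577.3 − 407 ≈ 170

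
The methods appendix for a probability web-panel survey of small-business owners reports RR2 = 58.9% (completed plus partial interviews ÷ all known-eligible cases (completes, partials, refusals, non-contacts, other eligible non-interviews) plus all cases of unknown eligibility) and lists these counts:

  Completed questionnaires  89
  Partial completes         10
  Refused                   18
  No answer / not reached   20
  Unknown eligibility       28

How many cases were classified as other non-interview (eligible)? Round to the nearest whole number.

3

Numerator → 89 + 10 = 99
RR2 = 99 / D = 0.589
D = 99 / 0.589 = 168.1
Rest of base = 165
other non-interview (eligible) = 168.1 − 165 ≈ 3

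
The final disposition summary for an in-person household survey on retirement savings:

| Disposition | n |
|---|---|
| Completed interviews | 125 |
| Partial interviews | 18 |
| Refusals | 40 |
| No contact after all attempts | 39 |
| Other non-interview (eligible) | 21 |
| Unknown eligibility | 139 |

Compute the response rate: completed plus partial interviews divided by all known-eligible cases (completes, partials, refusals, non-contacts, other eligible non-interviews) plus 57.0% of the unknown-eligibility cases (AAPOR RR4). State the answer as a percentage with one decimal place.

44.4%

Numerator → 125 + 18 = 143
Determined eligible → 125 + 18 + 40 + 39 + 21 = 243
Estimated eligible among unknowns → 0.5700 × 139 = 79.23
Base → 243 + 79.23 = 322.23
RR4 = 143 / 322.23 = 0.4438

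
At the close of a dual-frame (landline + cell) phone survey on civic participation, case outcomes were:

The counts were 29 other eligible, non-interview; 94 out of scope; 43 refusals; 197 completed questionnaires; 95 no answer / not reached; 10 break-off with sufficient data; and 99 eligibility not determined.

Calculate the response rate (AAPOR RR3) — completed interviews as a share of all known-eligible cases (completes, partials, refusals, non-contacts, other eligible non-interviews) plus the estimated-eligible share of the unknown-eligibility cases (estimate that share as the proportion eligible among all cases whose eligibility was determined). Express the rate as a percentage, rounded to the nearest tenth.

43.5%

Numerator → 197
Known eligible → 197 + 10 + 43 + 95 + 29 = 374
e = 374 / (374 + 94) = 374 / 468 = 0.7991
e × U → 0.7991 × 99 = 79.11
Denominator → 374 + 79.11 = 453.11
RR3 = 197 / 453.11 = 0.4348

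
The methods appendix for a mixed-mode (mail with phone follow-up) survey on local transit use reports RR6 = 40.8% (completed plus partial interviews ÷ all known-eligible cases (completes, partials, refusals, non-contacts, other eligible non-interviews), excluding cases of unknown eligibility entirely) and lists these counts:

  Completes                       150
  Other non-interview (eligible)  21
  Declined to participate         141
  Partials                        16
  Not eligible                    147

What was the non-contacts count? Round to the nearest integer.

79

Num = 150 + 16 = 166
RR6 = 166 / D = 0.408
D = 166 / 0.408 = 406.9
Remaining denominator categories sum to 328
non-contacts = 406.9 − 328 ≈ 79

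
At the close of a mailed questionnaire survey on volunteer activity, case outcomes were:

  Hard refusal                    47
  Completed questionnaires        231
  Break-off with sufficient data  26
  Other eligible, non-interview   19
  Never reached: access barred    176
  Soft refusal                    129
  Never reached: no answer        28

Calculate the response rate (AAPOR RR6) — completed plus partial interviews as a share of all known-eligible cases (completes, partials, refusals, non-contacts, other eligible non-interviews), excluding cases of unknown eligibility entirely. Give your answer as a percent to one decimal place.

Refusal or break-off = 47 + 129 = 176
No answer / not reached = 28 + 176 = 204
Top = 231 + 26 = 257
Denominator = 231 + 26 + 176 + 204 + 19 = 656
RR6 = 257 / 656 = 0.3918

39.2%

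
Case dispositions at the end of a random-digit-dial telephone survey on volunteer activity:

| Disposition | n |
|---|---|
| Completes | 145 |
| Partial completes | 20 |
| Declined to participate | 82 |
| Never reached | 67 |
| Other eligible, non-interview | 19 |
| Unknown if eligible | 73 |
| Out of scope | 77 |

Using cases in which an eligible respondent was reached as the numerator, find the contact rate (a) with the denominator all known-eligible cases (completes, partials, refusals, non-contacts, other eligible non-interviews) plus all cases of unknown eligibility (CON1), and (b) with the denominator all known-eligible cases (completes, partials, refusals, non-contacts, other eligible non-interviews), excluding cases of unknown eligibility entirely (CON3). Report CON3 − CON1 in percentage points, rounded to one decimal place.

14.4

Num → 145 + 20 + 82 + 19 = 266
Denom → 145 + 20 + 82 + 67 + 19 + 73 = 406
CON1 = 266 / 406 = 0.6552
Denom → 145 + 20 + 82 + 67 + 19 = 333
CON3 = 266 / 333 = 0.7988
Difference = 79.88 − 65.52 = 14.36 percentage points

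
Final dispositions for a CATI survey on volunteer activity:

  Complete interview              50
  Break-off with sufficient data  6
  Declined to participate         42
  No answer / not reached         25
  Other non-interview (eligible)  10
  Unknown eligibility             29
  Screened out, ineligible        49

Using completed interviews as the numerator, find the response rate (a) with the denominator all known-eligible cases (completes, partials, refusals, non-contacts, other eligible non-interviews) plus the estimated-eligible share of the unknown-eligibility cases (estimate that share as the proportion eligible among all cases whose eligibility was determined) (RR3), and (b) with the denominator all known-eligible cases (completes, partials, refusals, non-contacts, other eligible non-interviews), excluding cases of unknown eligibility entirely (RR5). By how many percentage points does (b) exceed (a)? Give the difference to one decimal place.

Top = 50
Determined eligible = 50 + 6 + 42 + 25 + 10 = 133
e = 133 / (133 + 49) = 133 / 182 = 0.7308
Estimated eligible among unknowns = 0.7308 × 29 = 21.19
Denom = 133 + 21.19 = 154.19
RR3 = 50 / 154.19 = 0.3243
Denom = 50 + 6 + 42 + 25 + 10 = 133
RR5 = 50 / 133 = 0.3759
Difference = 37.59 − 32.43 = 5.16 percentage points

5.2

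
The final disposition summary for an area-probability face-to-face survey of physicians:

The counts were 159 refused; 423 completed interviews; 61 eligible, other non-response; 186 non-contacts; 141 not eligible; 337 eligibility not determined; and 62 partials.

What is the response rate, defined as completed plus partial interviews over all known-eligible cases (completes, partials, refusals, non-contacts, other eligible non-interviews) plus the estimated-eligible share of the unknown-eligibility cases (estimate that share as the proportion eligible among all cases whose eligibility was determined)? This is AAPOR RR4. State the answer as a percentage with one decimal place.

Numerator = 423 + 62 = 485
Eligible (known) = 423 + 62 + 159 + 186 + 61 = 891
e = 891 / (891 + 141) = 891 / 1032 = 0.8634
Eligible share of unknowns = 0.8634 × 337 = 290.97
Denom = 891 + 290.97 = 1181.97
RR4 = 485 / 1181.97 = 0.4103

41.0%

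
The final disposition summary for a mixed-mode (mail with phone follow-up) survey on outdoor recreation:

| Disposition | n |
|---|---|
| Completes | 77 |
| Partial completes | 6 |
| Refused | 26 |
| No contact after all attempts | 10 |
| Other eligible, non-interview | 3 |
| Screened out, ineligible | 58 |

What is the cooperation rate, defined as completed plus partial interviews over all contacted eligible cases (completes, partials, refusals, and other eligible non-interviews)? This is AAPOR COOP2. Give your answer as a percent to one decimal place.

Num: 77 + 6 = 83
Denominator: 77 + 6 + 26 + 3 = 112
COOP2 = 83 / 112 = 0.7411

74.1%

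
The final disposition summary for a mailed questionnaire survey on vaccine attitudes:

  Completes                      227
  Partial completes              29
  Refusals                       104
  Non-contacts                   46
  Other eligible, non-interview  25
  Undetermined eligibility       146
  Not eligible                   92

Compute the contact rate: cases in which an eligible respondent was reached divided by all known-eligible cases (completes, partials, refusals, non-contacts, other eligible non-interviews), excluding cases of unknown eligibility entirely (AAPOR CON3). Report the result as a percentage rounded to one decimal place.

Num → 227 + 29 + 104 + 25 = 385
Denom → 227 + 29 + 104 + 46 + 25 = 431
CON3 = 385 / 431 = 0.8933

89.3%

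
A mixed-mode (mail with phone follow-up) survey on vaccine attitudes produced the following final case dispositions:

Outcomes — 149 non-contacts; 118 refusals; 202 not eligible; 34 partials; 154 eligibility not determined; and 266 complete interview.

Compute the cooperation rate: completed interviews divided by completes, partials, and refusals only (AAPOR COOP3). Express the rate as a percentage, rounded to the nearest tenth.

63.6%

Top: 266
Denominator: 266 + 34 + 118 = 418
COOP3 = 266 / 418 = 0.6364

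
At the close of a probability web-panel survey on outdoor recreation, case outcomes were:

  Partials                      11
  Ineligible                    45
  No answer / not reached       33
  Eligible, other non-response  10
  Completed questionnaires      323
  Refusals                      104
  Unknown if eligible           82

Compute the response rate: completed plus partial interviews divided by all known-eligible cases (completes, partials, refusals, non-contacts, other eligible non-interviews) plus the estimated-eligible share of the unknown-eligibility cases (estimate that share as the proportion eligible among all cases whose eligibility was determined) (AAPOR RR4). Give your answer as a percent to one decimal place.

60.1%

Top → 323 + 11 = 334
Known eligible → 323 + 11 + 104 + 33 + 10 = 481
e = 481 / (481 + 45) = 481 / 526 = 0.9144
Estimated eligible among unknowns → 0.9144 × 82 = 74.98
Denominator → 481 + 74.98 = 555.98
RR4 = 334 / 555.98 = 0.6007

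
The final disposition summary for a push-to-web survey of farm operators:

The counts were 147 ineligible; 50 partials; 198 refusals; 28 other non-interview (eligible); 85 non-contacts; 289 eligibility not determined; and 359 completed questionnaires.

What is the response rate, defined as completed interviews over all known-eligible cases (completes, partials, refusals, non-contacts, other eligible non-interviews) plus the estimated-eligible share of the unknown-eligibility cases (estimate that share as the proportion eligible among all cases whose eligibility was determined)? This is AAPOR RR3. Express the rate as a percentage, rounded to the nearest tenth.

37.4%

Numerator = 359
Known eligible = 359 + 50 + 198 + 85 + 28 = 720
e = 720 / (720 + 147) = 720 / 867 = 0.8304
e × U = 0.8304 × 289 = 239.99
Denominator = 720 + 239.99 = 959.99
RR3 = 359 / 959.99 = 0.3740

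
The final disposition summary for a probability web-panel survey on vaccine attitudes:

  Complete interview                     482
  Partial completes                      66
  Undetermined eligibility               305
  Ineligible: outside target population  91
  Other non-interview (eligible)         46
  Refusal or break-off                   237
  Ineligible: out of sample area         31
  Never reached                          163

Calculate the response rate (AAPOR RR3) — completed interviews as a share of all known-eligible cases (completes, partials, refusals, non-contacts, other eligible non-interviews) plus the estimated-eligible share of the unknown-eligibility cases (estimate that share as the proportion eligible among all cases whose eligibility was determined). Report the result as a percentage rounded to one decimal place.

Not eligible = 91 + 31 = 122
Top → 482
Known eligible → 482 + 66 + 237 + 163 + 46 = 994
e = 994 / (994 + 122) = 994 / 1116 = 0.8907
e × U → 0.8907 × 305 = 271.66
Denom → 994 + 271.66 = 1265.66
RR3 = 482 / 1265.66 = 0.3808

38.1%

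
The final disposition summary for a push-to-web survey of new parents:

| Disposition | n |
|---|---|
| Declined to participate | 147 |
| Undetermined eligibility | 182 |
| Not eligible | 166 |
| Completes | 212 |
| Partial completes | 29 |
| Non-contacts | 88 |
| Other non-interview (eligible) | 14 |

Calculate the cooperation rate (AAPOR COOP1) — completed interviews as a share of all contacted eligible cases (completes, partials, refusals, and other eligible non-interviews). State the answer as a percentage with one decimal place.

Num → 212
Denom → 212 + 29 + 147 + 14 = 402
COOP1 = 212 / 402 = 0.5274

52.7%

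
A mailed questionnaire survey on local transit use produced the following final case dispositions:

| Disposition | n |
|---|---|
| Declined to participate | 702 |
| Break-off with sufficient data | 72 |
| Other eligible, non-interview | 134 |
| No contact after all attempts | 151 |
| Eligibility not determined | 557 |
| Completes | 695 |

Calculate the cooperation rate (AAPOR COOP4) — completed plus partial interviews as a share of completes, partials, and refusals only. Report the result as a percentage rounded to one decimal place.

52.2%

Top = 695 + 72 = 767
Denominator = 695 + 72 + 702 = 1469
COOP4 = 767 / 1469 = 0.5221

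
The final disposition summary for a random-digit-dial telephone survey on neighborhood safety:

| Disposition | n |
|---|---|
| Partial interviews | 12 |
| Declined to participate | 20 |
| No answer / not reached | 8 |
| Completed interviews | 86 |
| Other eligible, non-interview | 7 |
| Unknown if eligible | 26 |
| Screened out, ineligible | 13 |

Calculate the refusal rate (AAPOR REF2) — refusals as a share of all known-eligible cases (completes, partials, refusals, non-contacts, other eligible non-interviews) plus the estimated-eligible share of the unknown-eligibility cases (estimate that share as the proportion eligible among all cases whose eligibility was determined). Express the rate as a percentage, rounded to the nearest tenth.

12.8%

Top: 20
Known eligible: 86 + 12 + 20 + 8 + 7 = 133
e = 133 / (133 + 13) = 133 / 146 = 0.9110
Estimated eligible among unknowns: 0.9110 × 26 = 23.69
Base: 133 + 23.69 = 156.69
REF2 = 20 / 156.69 = 0.1276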